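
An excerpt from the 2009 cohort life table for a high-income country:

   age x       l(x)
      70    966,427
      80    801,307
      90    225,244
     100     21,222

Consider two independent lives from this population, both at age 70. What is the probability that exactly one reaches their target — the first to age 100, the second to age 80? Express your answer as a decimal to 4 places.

0.8147

p₁ = l(100)/l(70) = 21,222/966,427 = 0.021959; p₂ = l(80)/l(70) = 801,307/966,427 = 0.829144.
P(exactly one) = p₁(1−p₂) + (1−p₁)p₂ = 0.003752 + 0.810937 = 0.814689.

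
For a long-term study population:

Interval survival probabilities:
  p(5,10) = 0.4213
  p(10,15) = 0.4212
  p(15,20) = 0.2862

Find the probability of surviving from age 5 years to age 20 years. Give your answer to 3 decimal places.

The overall survival probability is 0.4213 × 0.4212 × 0.2862.
= 0.050787.

0.051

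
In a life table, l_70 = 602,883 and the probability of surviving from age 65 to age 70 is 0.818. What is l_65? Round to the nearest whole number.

737021

l_65 = l_70 / p = 602,883 / 0.818 = 737021.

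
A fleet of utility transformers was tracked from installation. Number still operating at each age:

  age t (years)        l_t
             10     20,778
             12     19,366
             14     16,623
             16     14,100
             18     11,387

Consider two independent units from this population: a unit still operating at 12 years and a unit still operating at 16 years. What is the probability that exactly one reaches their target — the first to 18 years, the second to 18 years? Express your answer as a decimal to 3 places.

p₁ = l_18/l_12 = 11,387/19,366 = 0.587989; p₂ = l_18/l_16 = 11,387/14,100 = 0.807589.
P(exactly one) = p₁(1−p₂) + (1−p₁)p₂ = 0.113136 + 0.332736 = 0.445871.

0.446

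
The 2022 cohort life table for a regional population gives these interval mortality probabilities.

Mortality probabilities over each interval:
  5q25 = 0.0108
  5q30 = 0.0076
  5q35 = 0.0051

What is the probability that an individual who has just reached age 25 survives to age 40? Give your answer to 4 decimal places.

The overall survival probability is (1 − 0.0108) × (1 − 0.0076) × (1 − 0.0051).
= 0.9892 × 0.9924 × 0.9949 = 0.976676.

0.9767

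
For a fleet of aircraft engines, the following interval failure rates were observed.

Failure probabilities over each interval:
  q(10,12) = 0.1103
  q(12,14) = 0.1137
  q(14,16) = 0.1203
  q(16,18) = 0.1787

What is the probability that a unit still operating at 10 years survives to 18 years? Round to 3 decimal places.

0.570

Survival from 10 to 18 is the product of surviving each interval: (1 − 0.1103) × (1 − 0.1137) × (1 − 0.1203) × (1 − 0.1787).
= 0.8897 × 0.8863 × 0.8797 × 0.8213 = 0.569719.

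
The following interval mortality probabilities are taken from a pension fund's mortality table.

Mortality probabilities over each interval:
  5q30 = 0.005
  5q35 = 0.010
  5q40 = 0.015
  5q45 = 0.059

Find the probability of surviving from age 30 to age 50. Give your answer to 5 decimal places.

20p30 = (1 − 0.005) × (1 − 0.010) × (1 − 0.015) × (1 − 0.059).
= 0.995 × 0.990 × 0.985 × 0.941 = 0.913028.

0.91303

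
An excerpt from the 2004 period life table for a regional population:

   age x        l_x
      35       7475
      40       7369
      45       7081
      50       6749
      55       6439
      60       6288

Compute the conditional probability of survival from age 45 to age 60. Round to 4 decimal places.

0.8880

The conditional survival probability is l_60/l_45 = 6288/7081 = 0.888010.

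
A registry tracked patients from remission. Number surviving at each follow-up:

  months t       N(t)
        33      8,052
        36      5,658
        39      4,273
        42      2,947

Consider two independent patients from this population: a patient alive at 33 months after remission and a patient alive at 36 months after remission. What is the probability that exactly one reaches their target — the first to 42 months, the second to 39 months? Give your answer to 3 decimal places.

p₁ = N(42)/N(33) = 2,947/8,052 = 0.365996; p₂ = N(39)/N(36) = 4,273/5,658 = 0.755214.
P(exactly one) = p₁(1−p₂) + (1−p₁)p₂ = 0.089591 + 0.478809 = 0.568399.

0.568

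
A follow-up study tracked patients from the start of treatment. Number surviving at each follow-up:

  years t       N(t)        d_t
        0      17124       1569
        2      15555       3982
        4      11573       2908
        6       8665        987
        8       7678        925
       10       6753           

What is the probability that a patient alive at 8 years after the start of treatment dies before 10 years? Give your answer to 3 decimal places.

P(die before 10 | alive at 8) = 1 − N(10)/N(8) = 1 − 6753/7678 = (925)/7678 = 0.120474.

0.120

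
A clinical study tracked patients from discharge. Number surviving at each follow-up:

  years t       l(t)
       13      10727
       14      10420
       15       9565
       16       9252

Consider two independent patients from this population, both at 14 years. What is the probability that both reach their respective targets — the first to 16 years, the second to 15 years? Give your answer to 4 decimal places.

0.8151

p₁ = l(16)/l(14) = 9252/10420 = 0.887908; p₂ = l(15)/l(14) = 9565/10420 = 0.917946.
P(both) = p₁ × p₂ = 0.887908 × 0.917946 = 0.815052.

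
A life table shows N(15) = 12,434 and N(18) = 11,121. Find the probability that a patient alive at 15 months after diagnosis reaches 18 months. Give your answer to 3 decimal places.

The conditional survival probability is N(18)/N(15) = 11,121/12,434 = 0.894402.

0.894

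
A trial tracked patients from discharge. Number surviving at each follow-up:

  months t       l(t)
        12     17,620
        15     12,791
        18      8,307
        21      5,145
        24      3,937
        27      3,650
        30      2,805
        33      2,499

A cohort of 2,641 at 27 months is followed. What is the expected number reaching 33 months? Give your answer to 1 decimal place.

The relevant probability is 2,499/3,650 = 0.684658.
Expected number = 2,641 × 0.684658 = 1808.2.

1808.2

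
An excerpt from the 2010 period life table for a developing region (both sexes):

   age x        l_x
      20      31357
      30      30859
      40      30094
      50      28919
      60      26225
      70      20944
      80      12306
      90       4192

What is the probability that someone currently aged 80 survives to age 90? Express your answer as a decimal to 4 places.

0.3406

The conditional survival probability is l_90/l_80 = 4192/12306 = 0.340647.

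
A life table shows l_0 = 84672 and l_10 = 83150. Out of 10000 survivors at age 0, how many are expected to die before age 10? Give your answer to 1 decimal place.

The relevant probability is 1 − 83150/84672 = 0.017975.
Expected number = 10000 × 0.017975 = 179.8.

179.8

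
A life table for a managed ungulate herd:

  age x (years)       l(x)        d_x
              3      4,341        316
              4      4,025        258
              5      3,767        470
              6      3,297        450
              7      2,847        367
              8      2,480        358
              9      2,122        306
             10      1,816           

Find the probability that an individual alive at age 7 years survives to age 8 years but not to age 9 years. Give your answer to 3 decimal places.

This is the probability of reaching 8 but not 9, conditional on being alive at 7: (l(8) − l(9)) / l(7).
= (2,480 − 2,122) / 2,847 = 358 / 2,847 = 0.125746.

0.126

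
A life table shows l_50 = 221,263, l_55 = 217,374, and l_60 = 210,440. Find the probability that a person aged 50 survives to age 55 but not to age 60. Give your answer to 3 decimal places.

0.031

We want 5|5q50 = (l_55 − l_60)/l_50.
This is the probability of reaching 55 but not 60, conditional on being alive at 50: (l_55 − l_60) / l_50.
= (217,374 − 210,440) / 221,263 = 6,934 / 221,263 = 0.031338.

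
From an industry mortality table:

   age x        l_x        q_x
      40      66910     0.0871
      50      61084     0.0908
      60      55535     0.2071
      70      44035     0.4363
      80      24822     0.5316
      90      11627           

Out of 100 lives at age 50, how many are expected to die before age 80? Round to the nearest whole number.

The relevant probability is 1 − 24822/61084 = 0.593642.
Expected number = 100 × 0.593642 = 59.

59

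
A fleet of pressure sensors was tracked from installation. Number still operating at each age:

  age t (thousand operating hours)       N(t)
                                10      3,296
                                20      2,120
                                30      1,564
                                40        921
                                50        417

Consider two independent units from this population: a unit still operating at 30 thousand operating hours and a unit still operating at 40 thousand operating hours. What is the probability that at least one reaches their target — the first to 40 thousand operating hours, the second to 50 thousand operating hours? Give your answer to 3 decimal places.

p₁ = N(40)/N(30) = 921/1,564 = 0.588875; p₂ = N(50)/N(40) = 417/921 = 0.452769.
P(at least one) = 1 − (1−p₁)(1−p₂) = 1 − 0.411125 × 0.547231 = 0.775020.

0.775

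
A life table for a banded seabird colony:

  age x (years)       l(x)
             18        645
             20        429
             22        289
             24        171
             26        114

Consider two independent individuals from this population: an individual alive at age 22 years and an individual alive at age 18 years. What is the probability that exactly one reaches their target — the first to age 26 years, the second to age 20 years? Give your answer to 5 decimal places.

p₁ = l(26)/l(22) = 114/289 = 0.394464; p₂ = l(20)/l(18) = 429/645 = 0.665116.
P(exactly one) = p₁(1−p₂) + (1−p₁)p₂ = 0.132100 + 0.402752 = 0.534851.

0.53485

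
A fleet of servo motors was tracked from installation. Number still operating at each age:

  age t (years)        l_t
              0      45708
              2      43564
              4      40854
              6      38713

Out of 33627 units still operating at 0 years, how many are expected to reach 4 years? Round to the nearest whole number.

30056

The relevant probability is 40854/45708 = 0.893804.
Expected number = 33627 × 0.893804 = 30056.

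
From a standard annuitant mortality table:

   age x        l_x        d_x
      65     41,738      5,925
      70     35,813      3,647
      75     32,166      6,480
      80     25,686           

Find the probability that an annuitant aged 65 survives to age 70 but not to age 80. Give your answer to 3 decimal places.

0.243

We want 5|10q65 = (l_70 − l_80)/l_65.
This is the probability of reaching 70 but not 80, conditional on being alive at 65: (l_70 − l_80) / l_65.
= (35,813 − 25,686) / 41,738 = 10,127 / 41,738 = 0.242633.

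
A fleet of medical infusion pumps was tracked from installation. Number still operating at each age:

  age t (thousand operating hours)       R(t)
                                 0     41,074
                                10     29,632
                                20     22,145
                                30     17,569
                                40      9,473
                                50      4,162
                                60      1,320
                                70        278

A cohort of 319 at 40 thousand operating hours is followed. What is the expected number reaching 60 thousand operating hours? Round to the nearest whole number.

The relevant probability is 1,320/9,473 = 0.139343.
Expected number = 319 × 0.139343 = 44.

44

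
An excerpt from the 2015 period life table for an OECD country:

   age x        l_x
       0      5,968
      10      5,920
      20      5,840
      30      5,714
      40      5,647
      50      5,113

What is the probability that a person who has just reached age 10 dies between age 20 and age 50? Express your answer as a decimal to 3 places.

This is the probability of reaching 20 but not 50, conditional on being alive at 10: (l_20 − l_50) / l_10.
= (5,840 − 5,113) / 5,920 = 727 / 5,920 = 0.122804.

0.123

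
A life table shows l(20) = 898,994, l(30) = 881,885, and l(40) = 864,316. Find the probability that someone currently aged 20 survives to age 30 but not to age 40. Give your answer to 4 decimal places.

0.0195

This is the probability of reaching 30 but not 40, conditional on being alive at 20: (l(30) − l(40)) / l(20).
= (881,885 − 864,316) / 898,994 = 17,569 / 898,994 = 0.019543.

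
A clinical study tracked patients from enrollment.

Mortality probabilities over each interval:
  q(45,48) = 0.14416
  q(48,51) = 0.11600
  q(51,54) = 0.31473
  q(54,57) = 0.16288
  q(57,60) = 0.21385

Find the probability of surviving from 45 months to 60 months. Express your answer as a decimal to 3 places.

0.341

P(survive 45→60) = (1 − 0.14416) × (1 − 0.11600) × (1 − 0.31473) × (1 − 0.16288) × (1 − 0.21385).
= 0.85584 × 0.88400 × 0.68527 × 0.83712 × 0.78615 = 0.341193.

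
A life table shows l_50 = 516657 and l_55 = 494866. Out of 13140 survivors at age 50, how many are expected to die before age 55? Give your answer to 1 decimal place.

554.2

The relevant probability is 1 − 494866/516657 = 0.042177.
Expected number = 13140 × 0.042177 = 554.2.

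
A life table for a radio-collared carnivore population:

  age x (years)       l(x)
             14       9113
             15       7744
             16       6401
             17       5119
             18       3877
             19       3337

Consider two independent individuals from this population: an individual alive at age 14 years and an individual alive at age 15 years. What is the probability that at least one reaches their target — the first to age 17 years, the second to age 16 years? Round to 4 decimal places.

p₁ = l(17)/l(14) = 5119/9113 = 0.561725; p₂ = l(16)/l(15) = 6401/7744 = 0.826575.
P(at least one) = 1 − (1−p₁)(1−p₂) = 1 − 0.438275 × 0.173425 = 0.923992.

0.9240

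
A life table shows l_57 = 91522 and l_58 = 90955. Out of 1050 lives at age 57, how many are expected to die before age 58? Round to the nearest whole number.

7

The relevant probability is 1 − 90955/91522 = 0.006195.
Expected number = 1050 × 0.006195 = 7.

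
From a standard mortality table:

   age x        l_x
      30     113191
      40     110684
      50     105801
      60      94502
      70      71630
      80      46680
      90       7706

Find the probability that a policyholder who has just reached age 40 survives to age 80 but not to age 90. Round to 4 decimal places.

0.3521

This is the probability of reaching 80 but not 90, conditional on being alive at 40: (l_80 − l_90) / l_40.
= (46680 − 7706) / 110684 = 38974 / 110684 = 0.352120.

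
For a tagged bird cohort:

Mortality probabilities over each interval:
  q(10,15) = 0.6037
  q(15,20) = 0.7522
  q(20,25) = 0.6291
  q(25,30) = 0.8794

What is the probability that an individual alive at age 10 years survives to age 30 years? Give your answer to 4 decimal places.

Survival from 10 to 30 is the product of surviving each interval: (1 − 0.6037) × (1 − 0.7522) × (1 − 0.6291) × (1 − 0.8794).
= 0.3963 × 0.2478 × 0.3709 × 0.1206 = 0.004393.

0.0044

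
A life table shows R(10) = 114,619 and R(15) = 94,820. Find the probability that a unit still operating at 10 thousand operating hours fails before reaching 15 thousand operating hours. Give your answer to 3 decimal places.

P(fail before 15 | operational at 10) = 1 − R(15)/R(10) = 1 − 94,820/114,619 = (19,799)/114,619 = 0.172738.

0.173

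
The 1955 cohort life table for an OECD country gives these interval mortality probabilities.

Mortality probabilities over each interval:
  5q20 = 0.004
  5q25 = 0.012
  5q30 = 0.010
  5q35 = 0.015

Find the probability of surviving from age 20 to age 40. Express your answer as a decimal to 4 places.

0.9596

Chaining the interval survival probabilities: (1 − 0.004) × (1 − 0.012) × (1 − 0.010) × (1 − 0.015).
= 0.996 × 0.988 × 0.990 × 0.985 = 0.959594.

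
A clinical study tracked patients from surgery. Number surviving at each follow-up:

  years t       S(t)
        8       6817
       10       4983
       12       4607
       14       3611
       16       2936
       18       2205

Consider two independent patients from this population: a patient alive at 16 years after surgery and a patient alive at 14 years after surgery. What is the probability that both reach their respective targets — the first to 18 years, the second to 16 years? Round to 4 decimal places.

p₁ = S(18)/S(16) = 2205/2936 = 0.751022; p₂ = S(16)/S(14) = 2936/3611 = 0.813071.
P(both) = p₁ × p₂ = 0.751022 × 0.813071 = 0.610634.

0.6106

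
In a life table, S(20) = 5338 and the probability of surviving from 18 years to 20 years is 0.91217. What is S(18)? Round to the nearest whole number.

S(18) = S(20) / p = 5338 / 0.91217 = 5852.

5852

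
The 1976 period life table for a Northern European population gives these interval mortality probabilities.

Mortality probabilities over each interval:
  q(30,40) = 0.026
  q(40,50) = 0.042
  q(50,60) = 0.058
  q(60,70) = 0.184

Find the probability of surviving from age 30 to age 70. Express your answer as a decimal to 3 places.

0.717

Chaining the interval survival probabilities: (1 − 0.026) × (1 − 0.042) × (1 − 0.058) × (1 − 0.184).
= 0.974 × 0.958 × 0.942 × 0.816 = 0.717242.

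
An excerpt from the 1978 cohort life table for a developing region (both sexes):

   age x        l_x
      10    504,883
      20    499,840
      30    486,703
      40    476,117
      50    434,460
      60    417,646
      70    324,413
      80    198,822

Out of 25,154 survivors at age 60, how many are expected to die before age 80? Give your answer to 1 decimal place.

The relevant probability is 1 − 198,822/417,646 = 0.523946.
Expected number = 25,154 × 0.523946 = 13179.3.

13179.3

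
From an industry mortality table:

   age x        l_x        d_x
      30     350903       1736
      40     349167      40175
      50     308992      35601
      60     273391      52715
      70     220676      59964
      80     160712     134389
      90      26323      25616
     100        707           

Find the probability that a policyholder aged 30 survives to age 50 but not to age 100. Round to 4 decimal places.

We want 20|50q30 = (l_50 − l_100)/l_30.
This is the probability of reaching 50 but not 100, conditional on being alive at 30: (l_50 − l_100) / l_30.
= (308992 − 707) / 350903 = 308285 / 350903 = 0.878548.

0.8785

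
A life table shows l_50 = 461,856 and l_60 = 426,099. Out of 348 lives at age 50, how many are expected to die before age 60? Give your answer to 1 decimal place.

The relevant probability is 1 − 426,099/461,856 = 0.077420.
Expected number = 348 × 0.077420 = 26.9.

26.9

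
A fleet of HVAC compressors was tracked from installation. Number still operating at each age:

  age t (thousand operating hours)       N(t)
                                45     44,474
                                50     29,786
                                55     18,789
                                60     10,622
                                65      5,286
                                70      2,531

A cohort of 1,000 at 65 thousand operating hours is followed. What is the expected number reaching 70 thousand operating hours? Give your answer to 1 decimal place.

478.8

The relevant probability is 2,531/5,286 = 0.478812.
Expected number = 1,000 × 0.478812 = 478.8.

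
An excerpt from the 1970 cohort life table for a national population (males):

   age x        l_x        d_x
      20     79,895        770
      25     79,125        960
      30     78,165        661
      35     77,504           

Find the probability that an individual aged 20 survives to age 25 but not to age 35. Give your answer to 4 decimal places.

We want 5|10q20 = (l_25 − l_35)/l_20.
This is the probability of reaching 25 but not 35, conditional on being alive at 20: (l_25 − l_35) / l_20.
= (79,125 − 77,504) / 79,895 = 1,621 / 79,895 = 0.020289.

0.0203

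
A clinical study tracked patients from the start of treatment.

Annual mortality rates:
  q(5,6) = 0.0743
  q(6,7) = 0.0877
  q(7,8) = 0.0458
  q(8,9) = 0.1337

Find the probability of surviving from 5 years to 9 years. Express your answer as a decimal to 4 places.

0.6981

P(survive 5→9) = (1 − 0.0743) × (1 − 0.0877) × (1 − 0.0458) × (1 − 0.1337).
= 0.9257 × 0.9123 × 0.9542 × 0.8663 = 0.698097.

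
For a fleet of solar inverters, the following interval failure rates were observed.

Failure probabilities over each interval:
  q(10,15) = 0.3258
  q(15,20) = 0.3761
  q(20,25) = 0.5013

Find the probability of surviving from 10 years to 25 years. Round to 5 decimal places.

0.20977

Survival from 10 to 25 is the product of surviving each interval: (1 − 0.3258) × (1 − 0.3761) × (1 − 0.5013).
= 0.6742 × 0.6239 × 0.4987 = 0.209770.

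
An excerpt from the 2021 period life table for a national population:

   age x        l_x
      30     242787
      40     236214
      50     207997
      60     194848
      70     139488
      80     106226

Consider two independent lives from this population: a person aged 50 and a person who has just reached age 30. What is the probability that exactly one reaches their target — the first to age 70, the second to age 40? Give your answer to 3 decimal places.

p₁ = l_70/l_50 = 139488/207997 = 0.670625; p₂ = l_40/l_30 = 236214/242787 = 0.972927.
P(exactly one) = p₁(1−p₂) + (1−p₁)p₂ = 0.018156 + 0.320458 = 0.338614.

0.339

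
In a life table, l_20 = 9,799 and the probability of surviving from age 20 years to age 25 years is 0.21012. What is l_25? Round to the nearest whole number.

l_25 = l_20 × p = 9,799 × 0.21012 = 2059.

2059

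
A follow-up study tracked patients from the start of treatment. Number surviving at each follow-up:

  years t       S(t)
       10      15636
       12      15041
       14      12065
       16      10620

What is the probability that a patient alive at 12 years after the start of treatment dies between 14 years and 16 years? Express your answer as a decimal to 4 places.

This is the probability of reaching 14 but not 16, conditional on being alive at 12: (S(14) − S(16)) / S(12).
= (12065 − 10620) / 15041 = 1445 / 15041 = 0.096071.

0.0961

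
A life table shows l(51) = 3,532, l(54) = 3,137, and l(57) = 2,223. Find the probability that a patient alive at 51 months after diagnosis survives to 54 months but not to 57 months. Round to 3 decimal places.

0.259

This is the probability of reaching 54 but not 57, conditional on being alive at 51: (l(54) − l(57)) / l(51).
= (3,137 − 2,223) / 3,532 = 914 / 3,532 = 0.258777.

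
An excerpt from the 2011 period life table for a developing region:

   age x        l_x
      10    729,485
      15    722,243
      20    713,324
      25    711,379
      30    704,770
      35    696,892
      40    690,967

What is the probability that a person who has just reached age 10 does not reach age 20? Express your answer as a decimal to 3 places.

P(die before 20 | alive at 10) = 1 − l_20/l_10 = 1 − 713,324/729,485 = (16,161)/729,485 = 0.022154.

0.022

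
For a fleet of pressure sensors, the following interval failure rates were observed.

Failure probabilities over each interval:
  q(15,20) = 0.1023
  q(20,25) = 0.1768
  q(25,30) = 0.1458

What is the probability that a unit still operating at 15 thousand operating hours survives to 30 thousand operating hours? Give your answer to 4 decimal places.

0.6312

The overall survival probability is (1 − 0.1023) × (1 − 0.1768) × (1 − 0.1458).
= 0.8977 × 0.8232 × 0.8542 = 0.631242.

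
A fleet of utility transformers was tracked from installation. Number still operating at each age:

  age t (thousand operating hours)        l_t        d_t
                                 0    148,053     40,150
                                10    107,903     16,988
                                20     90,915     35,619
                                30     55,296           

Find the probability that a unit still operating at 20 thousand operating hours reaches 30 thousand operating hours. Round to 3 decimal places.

The conditional survival probability is l_30/l_20 = 55,296/90,915 = 0.608216.

0.608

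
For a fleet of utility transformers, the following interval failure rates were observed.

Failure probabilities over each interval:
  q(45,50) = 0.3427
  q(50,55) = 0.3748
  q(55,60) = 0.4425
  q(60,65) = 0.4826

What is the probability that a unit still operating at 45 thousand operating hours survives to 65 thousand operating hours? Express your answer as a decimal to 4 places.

Survival from 45 to 65 is the product of surviving each interval: (1 − 0.3427) × (1 − 0.3748) × (1 − 0.4425) × (1 − 0.4826).
= 0.6573 × 0.6252 × 0.5575 × 0.5174 = 0.118537.

0.1185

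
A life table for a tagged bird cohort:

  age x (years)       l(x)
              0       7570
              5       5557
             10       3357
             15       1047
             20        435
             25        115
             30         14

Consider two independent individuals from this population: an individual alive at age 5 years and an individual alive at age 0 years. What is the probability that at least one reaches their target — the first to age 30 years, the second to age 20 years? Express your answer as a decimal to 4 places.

p₁ = l(30)/l(5) = 14/5557 = 0.002519; p₂ = l(20)/l(0) = 435/7570 = 0.057464.
P(at least one) = 1 − (1−p₁)(1−p₂) = 1 − 0.997481 × 0.942536 = 0.059838.

0.0598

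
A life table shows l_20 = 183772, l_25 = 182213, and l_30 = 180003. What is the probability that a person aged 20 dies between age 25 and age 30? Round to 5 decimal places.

0.01203

This is the probability of reaching 25 but not 30, conditional on being alive at 20: (l_25 − l_30) / l_20.
= (182213 − 180003) / 183772 = 2210 / 183772 = 0.012026.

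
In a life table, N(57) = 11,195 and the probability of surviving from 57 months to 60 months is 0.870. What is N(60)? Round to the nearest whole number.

N(60) = N(57) × p = 11,195 × 0.870 = 9740.

9740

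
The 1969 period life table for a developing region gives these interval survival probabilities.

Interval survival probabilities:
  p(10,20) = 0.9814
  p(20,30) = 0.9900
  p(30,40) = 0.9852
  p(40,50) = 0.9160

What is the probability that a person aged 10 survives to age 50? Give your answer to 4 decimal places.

P(survive 10→50) = 0.9814 × 0.9900 × 0.9852 × 0.9160.
= 0.876801.

0.8768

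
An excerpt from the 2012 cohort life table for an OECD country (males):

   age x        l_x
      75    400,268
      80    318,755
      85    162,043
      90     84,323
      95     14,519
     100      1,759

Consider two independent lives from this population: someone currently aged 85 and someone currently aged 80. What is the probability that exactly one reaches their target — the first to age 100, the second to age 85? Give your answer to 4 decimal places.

p₁ = l_100/l_85 = 1,759/162,043 = 0.010855; p₂ = l_85/l_80 = 162,043/318,755 = 0.508362.
P(exactly one) = p₁(1−p₂) + (1−p₁)p₂ = 0.005337 + 0.502844 = 0.508180.

0.5082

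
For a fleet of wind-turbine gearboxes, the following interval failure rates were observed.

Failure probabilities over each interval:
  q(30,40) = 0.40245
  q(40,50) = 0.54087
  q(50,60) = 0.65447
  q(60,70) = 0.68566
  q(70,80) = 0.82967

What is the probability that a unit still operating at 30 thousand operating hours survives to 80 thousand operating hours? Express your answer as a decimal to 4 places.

Survival from 30 to 80 is the product of surviving each interval: (1 − 0.40245) × (1 − 0.54087) × (1 − 0.65447) × (1 − 0.68566) × (1 − 0.82967).
= 0.59755 × 0.45913 × 0.34553 × 0.31434 × 0.17033 = 0.005076.

0.0051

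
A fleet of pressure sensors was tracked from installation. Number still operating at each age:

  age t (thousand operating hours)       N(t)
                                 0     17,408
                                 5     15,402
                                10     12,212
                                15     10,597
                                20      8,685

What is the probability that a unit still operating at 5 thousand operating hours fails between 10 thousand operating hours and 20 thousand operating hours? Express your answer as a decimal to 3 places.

This is the probability of reaching 10 but not 20, conditional on being operational at 5: (N(10) − N(20)) / N(5).
= (12,212 − 8,685) / 15,402 = 3,527 / 15,402 = 0.228996.

0.229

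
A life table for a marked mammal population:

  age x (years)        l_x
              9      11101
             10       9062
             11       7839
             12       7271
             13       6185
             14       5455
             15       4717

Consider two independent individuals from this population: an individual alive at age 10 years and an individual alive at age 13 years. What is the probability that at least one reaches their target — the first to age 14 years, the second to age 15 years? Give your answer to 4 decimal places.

0.9055

p₁ = l_14/l_10 = 5455/9062 = 0.601964; p₂ = l_15/l_13 = 4717/6185 = 0.762652.
P(at least one) = 1 − (1−p₁)(1−p₂) = 1 − 0.398036 × 0.237348 = 0.905527.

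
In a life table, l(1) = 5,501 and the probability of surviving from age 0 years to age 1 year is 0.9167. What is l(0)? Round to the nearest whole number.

l(0) = l(1) / p = 5,501 / 0.9167 = 6001.

6001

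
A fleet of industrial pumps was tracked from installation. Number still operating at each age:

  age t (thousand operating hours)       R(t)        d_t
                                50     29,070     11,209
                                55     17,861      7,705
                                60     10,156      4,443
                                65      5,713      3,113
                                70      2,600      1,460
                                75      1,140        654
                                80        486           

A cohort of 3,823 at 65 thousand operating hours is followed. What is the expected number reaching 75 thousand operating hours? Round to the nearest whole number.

The relevant probability is 1,140/5,713 = 0.199545.
Expected number = 3,823 × 0.199545 = 763.

763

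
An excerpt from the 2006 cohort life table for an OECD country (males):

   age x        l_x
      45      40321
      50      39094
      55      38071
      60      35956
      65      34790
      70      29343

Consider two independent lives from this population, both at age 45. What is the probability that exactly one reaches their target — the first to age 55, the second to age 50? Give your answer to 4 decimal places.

p₁ = l_55/l_45 = 38071/40321 = 0.944198; p₂ = l_50/l_45 = 39094/40321 = 0.969569.
P(exactly one) = p₁(1−p₂) + (1−p₁)p₂ = 0.028733 + 0.054104 = 0.082837.

0.0828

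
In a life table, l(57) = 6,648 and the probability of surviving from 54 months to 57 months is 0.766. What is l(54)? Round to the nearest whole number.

8679

l(54) = l(57) / p = 6,648 / 0.766 = 8679.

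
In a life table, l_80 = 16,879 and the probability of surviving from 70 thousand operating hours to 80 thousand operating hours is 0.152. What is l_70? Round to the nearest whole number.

l_70 = l_80 / p = 16,879 / 0.152 = 111046.

111046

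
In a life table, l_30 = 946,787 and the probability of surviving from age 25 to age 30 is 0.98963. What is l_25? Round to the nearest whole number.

l_25 = l_30 / p = 946,787 / 0.98963 = 956708.

956708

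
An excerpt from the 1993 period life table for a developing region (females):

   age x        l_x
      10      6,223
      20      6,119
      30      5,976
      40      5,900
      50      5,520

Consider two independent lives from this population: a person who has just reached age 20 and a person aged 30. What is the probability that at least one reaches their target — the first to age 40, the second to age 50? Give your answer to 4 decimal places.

p₁ = l_40/l_20 = 5,900/6,119 = 0.964210; p₂ = l_50/l_30 = 5,520/5,976 = 0.923695.
P(at least one) = 1 − (1−p₁)(1−p₂) = 1 − 0.035790 × 0.076305 = 0.997269.

0.9973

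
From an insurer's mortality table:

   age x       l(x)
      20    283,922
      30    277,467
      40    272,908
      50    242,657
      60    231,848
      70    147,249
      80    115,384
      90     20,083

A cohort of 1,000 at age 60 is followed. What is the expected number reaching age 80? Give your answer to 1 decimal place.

497.7

The relevant probability is 115,384/231,848 = 0.497671.
Expected number = 1,000 × 0.497671 = 497.7.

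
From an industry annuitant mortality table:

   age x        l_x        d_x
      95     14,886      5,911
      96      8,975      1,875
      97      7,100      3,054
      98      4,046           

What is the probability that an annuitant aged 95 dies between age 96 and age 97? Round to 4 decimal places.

0.1260

We want 1|1q95 = (l_96 − l_97)/l_95.
This is the probability of reaching 96 but not 97, conditional on being alive at 95: (l_96 − l_97) / l_95.
= (8,975 − 7,100) / 14,886 = 1,875 / 14,886 = 0.125957.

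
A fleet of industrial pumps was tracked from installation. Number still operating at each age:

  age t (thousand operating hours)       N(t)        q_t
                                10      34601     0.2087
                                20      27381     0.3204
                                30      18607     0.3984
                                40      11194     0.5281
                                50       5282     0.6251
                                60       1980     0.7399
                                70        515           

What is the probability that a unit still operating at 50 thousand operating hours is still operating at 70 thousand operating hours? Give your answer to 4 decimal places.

The conditional survival probability is N(70)/N(50) = 515/5282 = 0.097501.

0.0975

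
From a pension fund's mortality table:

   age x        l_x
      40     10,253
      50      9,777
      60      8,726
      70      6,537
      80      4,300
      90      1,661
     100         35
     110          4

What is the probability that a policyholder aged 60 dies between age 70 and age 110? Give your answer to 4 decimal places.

We want 10|40q60 = (l_70 − l_110)/l_60.
This is the probability of reaching 70 but not 110, conditional on being alive at 60: (l_70 − l_110) / l_60.
= (6,537 − 4) / 8,726 = 6,533 / 8,726 = 0.748682.

0.7487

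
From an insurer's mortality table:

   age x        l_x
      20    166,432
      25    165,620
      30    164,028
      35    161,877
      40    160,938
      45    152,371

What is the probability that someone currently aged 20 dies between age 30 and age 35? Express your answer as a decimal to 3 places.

We want 10|5q20 = (l_30 − l_35)/l_20.
This is the probability of reaching 30 but not 35, conditional on being alive at 20: (l_30 − l_35) / l_20.
= (164,028 − 161,877) / 166,432 = 2,151 / 166,432 = 0.012924.

0.013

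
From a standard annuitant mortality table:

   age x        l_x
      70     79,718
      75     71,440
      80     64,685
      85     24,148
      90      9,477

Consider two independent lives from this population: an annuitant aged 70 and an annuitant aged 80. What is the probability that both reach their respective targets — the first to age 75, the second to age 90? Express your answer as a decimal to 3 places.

p₁ = l_75/l_70 = 71,440/79,718 = 0.896159; p₂ = l_90/l_80 = 9,477/64,685 = 0.146510.
P(both) = p₁ × p₂ = 0.896159 × 0.146510 = 0.131296.

0.131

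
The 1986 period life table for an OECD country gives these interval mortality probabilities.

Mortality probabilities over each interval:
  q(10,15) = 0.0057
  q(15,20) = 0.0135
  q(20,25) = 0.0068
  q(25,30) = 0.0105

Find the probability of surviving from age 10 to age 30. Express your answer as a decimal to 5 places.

Chaining the interval survival probabilities: (1 − 0.0057) × (1 − 0.0135) × (1 − 0.0068) × (1 − 0.0105).
= 0.9943 × 0.9865 × 0.9932 × 0.9895 = 0.963978.

0.96398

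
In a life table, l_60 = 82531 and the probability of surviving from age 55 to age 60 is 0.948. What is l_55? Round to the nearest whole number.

l_55 = l_60 / p = 82531 / 0.948 = 87058.

87058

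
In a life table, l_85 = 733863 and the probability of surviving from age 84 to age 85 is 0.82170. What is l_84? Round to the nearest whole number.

893103

l_84 = l_85 / p = 733863 / 0.82170 = 893103.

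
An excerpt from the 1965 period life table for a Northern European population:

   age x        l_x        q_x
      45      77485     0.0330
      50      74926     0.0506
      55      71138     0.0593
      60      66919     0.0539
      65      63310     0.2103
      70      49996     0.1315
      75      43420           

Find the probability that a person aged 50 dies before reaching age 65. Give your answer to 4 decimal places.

P(die before 65 | alive at 50) = 1 − l_65/l_50 = 1 − 63310/74926 = (11616)/74926 = 0.155033.

0.1550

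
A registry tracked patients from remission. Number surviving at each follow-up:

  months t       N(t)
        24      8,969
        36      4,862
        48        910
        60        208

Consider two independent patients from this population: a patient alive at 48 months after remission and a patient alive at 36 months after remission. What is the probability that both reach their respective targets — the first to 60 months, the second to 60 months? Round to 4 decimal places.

0.0098

p₁ = N(60)/N(48) = 208/910 = 0.228571; p₂ = N(60)/N(36) = 208/4,862 = 0.042781.
P(both) = p₁ × p₂ = 0.228571 × 0.042781 = 0.009778.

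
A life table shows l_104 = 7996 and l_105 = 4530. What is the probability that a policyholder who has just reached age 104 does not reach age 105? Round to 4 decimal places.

P(die before 105 | alive at 104) = 1 − l_105/l_104 = 1 − 4530/7996 = (3466)/7996 = 0.433467.

0.4335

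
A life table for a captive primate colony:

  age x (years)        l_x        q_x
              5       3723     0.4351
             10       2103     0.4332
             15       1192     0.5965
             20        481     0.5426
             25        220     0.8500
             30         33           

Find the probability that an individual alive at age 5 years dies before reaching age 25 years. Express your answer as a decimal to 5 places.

0.94091

P(die before 25 | alive at 5) = 1 − l_25/l_5 = 1 − 220/3723 = (3503)/3723 = 0.940908.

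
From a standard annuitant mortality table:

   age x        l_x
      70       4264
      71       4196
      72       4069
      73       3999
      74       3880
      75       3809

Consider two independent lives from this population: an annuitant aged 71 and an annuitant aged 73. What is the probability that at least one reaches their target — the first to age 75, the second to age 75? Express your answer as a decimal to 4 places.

0.9956

p₁ = l_75/l_71 = 3809/4196 = 0.907769; p₂ = l_75/l_73 = 3809/3999 = 0.952488.
P(at least one) = 1 − (1−p₁)(1−p₂) = 1 − 0.092231 × 0.047512 = 0.995618.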